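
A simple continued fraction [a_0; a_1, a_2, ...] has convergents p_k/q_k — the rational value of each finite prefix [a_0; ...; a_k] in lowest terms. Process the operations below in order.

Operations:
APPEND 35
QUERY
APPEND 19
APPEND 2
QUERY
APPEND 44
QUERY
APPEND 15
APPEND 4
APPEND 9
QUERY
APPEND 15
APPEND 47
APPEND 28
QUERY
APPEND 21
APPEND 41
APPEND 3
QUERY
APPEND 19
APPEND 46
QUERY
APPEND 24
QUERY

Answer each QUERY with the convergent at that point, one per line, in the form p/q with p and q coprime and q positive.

APPEND 35: p_0 = 35·1 + 0 = 35, q_0 = 35·0 + 1 = 1 → 35/1
APPEND 19: p_1 = 19·35 + 1 = 666, q_1 = 19·1 + 0 = 19 → 666/19
APPEND 2: p_2 = 2·666 + 35 = 1367, q_2 = 2·19 + 1 = 39 → 1367/39
APPEND 44: p_3 = 44·1367 + 666 = 60814, q_3 = 44·39 + 19 = 1735 → 60814/1735
APPEND 15: p_4 = 15·60814 + 1367 = 913577, q_4 = 15·1735 + 39 = 26064 → 913577/26064
APPEND 4: p_5 = 4·913577 + 60814 = 3715122, q_5 = 4·26064 + 1735 = 105991 → 3715122/105991
APPEND 9: p_6 = 9·3715122 + 913577 = 34349675, q_6 = 9·105991 + 26064 = 979983 → 34349675/979983
APPEND 15: p_7 = 15·34349675 + 3715122 = 518960247, q_7 = 15·979983 + 105991 = 14805736 → 518960247/14805736
APPEND 47: p_8 = 47·518960247 + 34349675 = 24425481284, q_8 = 47·14805736 + 979983 = 696849575 → 24425481284/696849575
APPEND 28: p_9 = 28·24425481284 + 518960247 = 684432436199, q_9 = 28·696849575 + 14805736 = 19526593836 → 684432436199/19526593836
APPEND 21: p_10 = 21·684432436199 + 24425481284 = 14397506641463, q_10 = 21·19526593836 + 696849575 = 410755320131 → 14397506641463/410755320131
APPEND 41: p_11 = 41·14397506641463 + 684432436199 = 590982204736182, q_11 = 41·410755320131 + 19526593836 = 16860494719207 → 590982204736182/16860494719207
APPEND 3: p_12 = 3·590982204736182 + 14397506641463 = 1787344120850009, q_12 = 3·16860494719207 + 410755320131 = 50992239477752 → 1787344120850009/50992239477752
APPEND 19: p_13 = 19·1787344120850009 + 590982204736182 = 34550520500886353, q_13 = 19·50992239477752 + 16860494719207 = 985713044796495 → 34550520500886353/985713044796495
APPEND 46: p_14 = 46·34550520500886353 + 1787344120850009 = 1591111287161622247, q_14 = 46·985713044796495 + 50992239477752 = 45393792300116522 → 1591111287161622247/45393792300116522
APPEND 24: p_15 = 24·1591111287161622247 + 34550520500886353 = 38221221412379820281, q_15 = 24·45393792300116522 + 985713044796495 = 1090436728247593023 → 38221221412379820281/1090436728247593023

35/1
1367/39
60814/1735
34349675/979983
684432436199/19526593836
1787344120850009/50992239477752
1591111287161622247/45393792300116522
38221221412379820281/1090436728247593023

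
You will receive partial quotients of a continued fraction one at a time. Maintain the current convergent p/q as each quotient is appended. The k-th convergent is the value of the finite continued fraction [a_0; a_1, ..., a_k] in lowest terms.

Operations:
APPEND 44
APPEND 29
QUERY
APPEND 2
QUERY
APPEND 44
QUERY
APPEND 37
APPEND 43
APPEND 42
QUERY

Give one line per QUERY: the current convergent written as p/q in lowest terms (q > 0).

APPEND 44: p_0 = 44·1 + 0 = 44, q_0 = 44·0 + 1 = 1 → 44/1
APPEND 29: p_1 = 29·44 + 1 = 1277, q_1 = 29·1 + 0 = 29 → 1277/29
APPEND 2: p_2 = 2·1277 + 44 = 2598, q_2 = 2·29 + 1 = 59 → 2598/59
APPEND 44: p_3 = 44·2598 + 1277 = 115589, q_3 = 44·59 + 29 = 2625 → 115589/2625
APPEND 37: p_4 = 37·115589 + 2598 = 4279391, q_4 = 37·2625 + 59 = 97184 → 4279391/97184
APPEND 43: p_5 = 43·4279391 + 115589 = 184129402, q_5 = 43·97184 + 2625 = 4181537 → 184129402/4181537
APPEND 42: p_6 = 42·184129402 + 4279391 = 7737714275, q_6 = 42·4181537 + 97184 = 175721738 → 7737714275/175721738

1277/29
2598/59
115589/2625
7737714275/175721738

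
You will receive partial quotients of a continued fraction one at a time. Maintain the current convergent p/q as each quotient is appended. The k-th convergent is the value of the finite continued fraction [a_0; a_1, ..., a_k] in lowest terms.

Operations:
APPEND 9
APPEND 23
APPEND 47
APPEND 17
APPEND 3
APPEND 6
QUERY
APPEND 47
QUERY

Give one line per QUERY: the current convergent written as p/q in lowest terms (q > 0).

3223217/356415
152000643/16807838

APPEND 9: p_0 = 9·1 + 0 = 9, q_0 = 9·0 + 1 = 1 → 9/1
APPEND 23: p_1 = 23·9 + 1 = 208, q_1 = 23·1 + 0 = 23 → 208/23
APPEND 47: p_2 = 47·208 + 9 = 9785, q_2 = 47·23 + 1 = 1082 → 9785/1082
APPEND 17: p_3 = 17·9785 + 208 = 166553, q_3 = 17·1082 + 23 = 18417 → 166553/18417
APPEND 3: p_4 = 3·166553 + 9785 = 509444, q_4 = 3·18417 + 1082 = 56333 → 509444/56333
APPEND 6: p_5 = 6·509444 + 166553 = 3223217, q_5 = 6·56333 + 18417 = 356415 → 3223217/356415
APPEND 47: p_6 = 47·3223217 + 509444 = 152000643, q_6 = 47·356415 + 56333 = 16807838 → 152000643/16807838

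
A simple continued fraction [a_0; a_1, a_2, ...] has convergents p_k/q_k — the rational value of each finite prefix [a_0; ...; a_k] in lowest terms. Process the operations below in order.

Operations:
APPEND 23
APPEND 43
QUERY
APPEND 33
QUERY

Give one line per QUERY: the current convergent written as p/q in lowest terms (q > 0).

990/43
32693/1420

APPEND 23: p_0 = 23·1 + 0 = 23, q_0 = 23·0 + 1 = 1 → 23/1
APPEND 43: p_1 = 43·23 + 1 = 990, q_1 = 43·1 + 0 = 43 → 990/43
APPEND 33: p_2 = 33·990 + 23 = 32693, q_2 = 33·43 + 1 = 1420 → 32693/1420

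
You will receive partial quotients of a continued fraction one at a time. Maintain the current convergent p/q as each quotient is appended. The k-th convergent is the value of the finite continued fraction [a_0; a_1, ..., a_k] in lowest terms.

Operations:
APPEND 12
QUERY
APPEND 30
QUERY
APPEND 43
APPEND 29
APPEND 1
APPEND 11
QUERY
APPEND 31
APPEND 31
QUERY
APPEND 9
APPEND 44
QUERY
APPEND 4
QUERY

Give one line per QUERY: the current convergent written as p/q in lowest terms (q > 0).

12/1
361/30
5581397/463829
5383762655/447405058
2144987321627/178254176222
8628576640121/717057767869

APPEND 12: p_0 = 12·1 + 0 = 12, q_0 = 12·0 + 1 = 1 → 12/1
APPEND 30: p_1 = 30·12 + 1 = 361, q_1 = 30·1 + 0 = 30 → 361/30
APPEND 43: p_2 = 43·361 + 12 = 15535, q_2 = 43·30 + 1 = 1291 → 15535/1291
APPEND 29: p_3 = 29·15535 + 361 = 450876, q_3 = 29·1291 + 30 = 37469 → 450876/37469
APPEND 1: p_4 = 1·450876 + 15535 = 466411, q_4 = 1·37469 + 1291 = 38760 → 466411/38760
APPEND 11: p_5 = 11·466411 + 450876 = 5581397, q_5 = 11·38760 + 37469 = 463829 → 5581397/463829
APPEND 31: p_6 = 31·5581397 + 466411 = 173489718, q_6 = 31·463829 + 38760 = 14417459 → 173489718/14417459
APPEND 31: p_7 = 31·173489718 + 5581397 = 5383762655, q_7 = 31·14417459 + 463829 = 447405058 → 5383762655/447405058
APPEND 9: p_8 = 9·5383762655 + 173489718 = 48627353613, q_8 = 9·447405058 + 14417459 = 4041062981 → 48627353613/4041062981
APPEND 44: p_9 = 44·48627353613 + 5383762655 = 2144987321627, q_9 = 44·4041062981 + 447405058 = 178254176222 → 2144987321627/178254176222
APPEND 4: p_10 = 4·2144987321627 + 48627353613 = 8628576640121, q_10 = 4·178254176222 + 4041062981 = 717057767869 → 8628576640121/717057767869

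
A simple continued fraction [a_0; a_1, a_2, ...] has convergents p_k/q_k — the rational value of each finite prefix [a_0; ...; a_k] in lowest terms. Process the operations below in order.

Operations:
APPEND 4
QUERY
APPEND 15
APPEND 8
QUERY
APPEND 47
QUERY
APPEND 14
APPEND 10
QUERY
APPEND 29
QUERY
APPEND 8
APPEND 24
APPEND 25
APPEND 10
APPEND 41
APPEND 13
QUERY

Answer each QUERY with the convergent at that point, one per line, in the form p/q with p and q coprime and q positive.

4/1
492/121
23185/5702
3274005/805192
95271227/23430517
2485160359860042/611187594544435

APPEND 4: p_0 = 4·1 + 0 = 4, q_0 = 4·0 + 1 = 1 → 4/1
APPEND 15: p_1 = 15·4 + 1 = 61, q_1 = 15·1 + 0 = 15 → 61/15
APPEND 8: p_2 = 8·61 + 4 = 492, q_2 = 8·15 + 1 = 121 → 492/121
APPEND 47: p_3 = 47·492 + 61 = 23185, q_3 = 47·121 + 15 = 5702 → 23185/5702
APPEND 14: p_4 = 14·23185 + 492 = 325082, q_4 = 14·5702 + 121 = 79949 → 325082/79949
APPEND 10: p_5 = 10·325082 + 23185 = 3274005, q_5 = 10·79949 + 5702 = 805192 → 3274005/805192
APPEND 29: p_6 = 29·3274005 + 325082 = 95271227, q_6 = 29·805192 + 79949 = 23430517 → 95271227/23430517
APPEND 8: p_7 = 8·95271227 + 3274005 = 765443821, q_7 = 8·23430517 + 805192 = 188249328 → 765443821/188249328
APPEND 24: p_8 = 24·765443821 + 95271227 = 18465922931, q_8 = 24·188249328 + 23430517 = 4541414389 → 18465922931/4541414389
APPEND 25: p_9 = 25·18465922931 + 765443821 = 462413517096, q_9 = 25·4541414389 + 188249328 = 113723609053 → 462413517096/113723609053
APPEND 10: p_10 = 10·462413517096 + 18465922931 = 4642601093891, q_10 = 10·113723609053 + 4541414389 = 1141777504919 → 4642601093891/1141777504919
APPEND 41: p_11 = 41·4642601093891 + 462413517096 = 190809058366627, q_11 = 41·1141777504919 + 113723609053 = 46926601310732 → 190809058366627/46926601310732
APPEND 13: p_12 = 13·190809058366627 + 4642601093891 = 2485160359860042, q_12 = 13·46926601310732 + 1141777504919 = 611187594544435 → 2485160359860042/611187594544435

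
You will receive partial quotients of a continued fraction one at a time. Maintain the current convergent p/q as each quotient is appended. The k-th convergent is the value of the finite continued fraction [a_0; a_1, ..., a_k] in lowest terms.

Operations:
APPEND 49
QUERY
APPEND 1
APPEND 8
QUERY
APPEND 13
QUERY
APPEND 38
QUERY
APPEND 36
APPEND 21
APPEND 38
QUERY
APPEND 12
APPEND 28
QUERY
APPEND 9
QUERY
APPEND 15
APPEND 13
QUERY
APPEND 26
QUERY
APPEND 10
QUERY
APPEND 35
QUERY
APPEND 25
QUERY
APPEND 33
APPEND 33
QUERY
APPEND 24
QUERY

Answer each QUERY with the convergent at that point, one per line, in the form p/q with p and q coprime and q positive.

APPEND 49: p_0 = 49·1 + 0 = 49, q_0 = 49·0 + 1 = 1 → 49/1
APPEND 1: p_1 = 1·49 + 1 = 50, q_1 = 1·1 + 0 = 1 → 50/1
APPEND 8: p_2 = 8·50 + 49 = 449, q_2 = 8·1 + 1 = 9 → 449/9
APPEND 13: p_3 = 13·449 + 50 = 5887, q_3 = 13·9 + 1 = 118 → 5887/118
APPEND 38: p_4 = 38·5887 + 449 = 224155, q_4 = 38·118 + 9 = 4493 → 224155/4493
APPEND 36: p_5 = 36·224155 + 5887 = 8075467, q_5 = 36·4493 + 118 = 161866 → 8075467/161866
APPEND 21: p_6 = 21·8075467 + 224155 = 169808962, q_6 = 21·161866 + 4493 = 3403679 → 169808962/3403679
APPEND 38: p_7 = 38·169808962 + 8075467 = 6460816023, q_7 = 38·3403679 + 161866 = 129501668 → 6460816023/129501668
APPEND 12: p_8 = 12·6460816023 + 169808962 = 77699601238, q_8 = 12·129501668 + 3403679 = 1557423695 → 77699601238/1557423695
APPEND 28: p_9 = 28·77699601238 + 6460816023 = 2182049650687, q_9 = 28·1557423695 + 129501668 = 43737365128 → 2182049650687/43737365128
APPEND 9: p_10 = 9·2182049650687 + 77699601238 = 19716146457421, q_10 = 9·43737365128 + 1557423695 = 395193709847 → 19716146457421/395193709847
APPEND 15: p_11 = 15·19716146457421 + 2182049650687 = 297924246512002, q_11 = 15·395193709847 + 43737365128 = 5971643012833 → 297924246512002/5971643012833
APPEND 13: p_12 = 13·297924246512002 + 19716146457421 = 3892731351113447, q_12 = 13·5971643012833 + 395193709847 = 78026552876676 → 3892731351113447/78026552876676
APPEND 26: p_13 = 26·3892731351113447 + 297924246512002 = 101508939375461624, q_13 = 26·78026552876676 + 5971643012833 = 2034662017806409 → 101508939375461624/2034662017806409
APPEND 10: p_14 = 10·101508939375461624 + 3892731351113447 = 1018982125105729687, q_14 = 10·2034662017806409 + 78026552876676 = 20424646730940766 → 1018982125105729687/20424646730940766
APPEND 35: p_15 = 35·1018982125105729687 + 101508939375461624 = 35765883318076000669, q_15 = 35·20424646730940766 + 2034662017806409 = 716897297600733219 → 35765883318076000669/716897297600733219
APPEND 25: p_16 = 25·35765883318076000669 + 1018982125105729687 = 895166065077005746412, q_16 = 25·716897297600733219 + 20424646730940766 = 17942857086749271241 → 895166065077005746412/17942857086749271241
APPEND 33: p_17 = 33·895166065077005746412 + 35765883318076000669 = 29576246030859265632265, q_17 = 33·17942857086749271241 + 716897297600733219 = 592831181160326684172 → 29576246030859265632265/592831181160326684172
APPEND 33: p_18 = 33·29576246030859265632265 + 895166065077005746412 = 976911285083432771611157, q_18 = 33·592831181160326684172 + 17942857086749271241 = 19581371835377529848917 → 976911285083432771611157/19581371835377529848917
APPEND 24: p_19 = 24·976911285083432771611157 + 29576246030859265632265 = 23475447088033245784300033, q_19 = 24·19581371835377529848917 + 592831181160326684172 = 470545755230221043058180 → 23475447088033245784300033/470545755230221043058180

49/1
449/9
5887/118
224155/4493
6460816023/129501668
2182049650687/43737365128
19716146457421/395193709847
3892731351113447/78026552876676
101508939375461624/2034662017806409
1018982125105729687/20424646730940766
35765883318076000669/716897297600733219
895166065077005746412/17942857086749271241
976911285083432771611157/19581371835377529848917
23475447088033245784300033/470545755230221043058180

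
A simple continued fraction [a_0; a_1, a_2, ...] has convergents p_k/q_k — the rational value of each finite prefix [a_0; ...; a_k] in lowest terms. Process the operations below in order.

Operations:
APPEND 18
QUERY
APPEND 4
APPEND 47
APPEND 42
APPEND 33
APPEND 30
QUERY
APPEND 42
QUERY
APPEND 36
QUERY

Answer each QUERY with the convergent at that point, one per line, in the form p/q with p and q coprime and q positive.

18/1
143730091/7876192
6041449994/331062339
217635929875/11926120396

APPEND 18: p_0 = 18·1 + 0 = 18, q_0 = 18·0 + 1 = 1 → 18/1
APPEND 4: p_1 = 4·18 + 1 = 73, q_1 = 4·1 + 0 = 4 → 73/4
APPEND 47: p_2 = 47·73 + 18 = 3449, q_2 = 47·4 + 1 = 189 → 3449/189
APPEND 42: p_3 = 42·3449 + 73 = 144931, q_3 = 42·189 + 4 = 7942 → 144931/7942
APPEND 33: p_4 = 33·144931 + 3449 = 4786172, q_4 = 33·7942 + 189 = 262275 → 4786172/262275
APPEND 30: p_5 = 30·4786172 + 144931 = 143730091, q_5 = 30·262275 + 7942 = 7876192 → 143730091/7876192
APPEND 42: p_6 = 42·143730091 + 4786172 = 6041449994, q_6 = 42·7876192 + 262275 = 331062339 → 6041449994/331062339
APPEND 36: p_7 = 36·6041449994 + 143730091 = 217635929875, q_7 = 36·331062339 + 7876192 = 11926120396 → 217635929875/11926120396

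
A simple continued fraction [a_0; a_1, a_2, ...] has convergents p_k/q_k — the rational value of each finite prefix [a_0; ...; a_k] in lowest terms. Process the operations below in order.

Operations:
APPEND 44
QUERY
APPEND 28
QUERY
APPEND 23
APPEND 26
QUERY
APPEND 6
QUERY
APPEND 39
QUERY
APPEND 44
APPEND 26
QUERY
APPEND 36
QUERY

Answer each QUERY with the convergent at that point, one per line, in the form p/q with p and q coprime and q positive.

APPEND 44: p_0 = 44·1 + 0 = 44, q_0 = 44·0 + 1 = 1 → 44/1
APPEND 28: p_1 = 28·44 + 1 = 1233, q_1 = 28·1 + 0 = 28 → 1233/28
APPEND 23: p_2 = 23·1233 + 44 = 28403, q_2 = 23·28 + 1 = 645 → 28403/645
APPEND 26: p_3 = 26·28403 + 1233 = 739711, q_3 = 26·645 + 28 = 16798 → 739711/16798
APPEND 6: p_4 = 6·739711 + 28403 = 4466669, q_4 = 6·16798 + 645 = 101433 → 4466669/101433
APPEND 39: p_5 = 39·4466669 + 739711 = 174939802, q_5 = 39·101433 + 16798 = 3972685 → 174939802/3972685
APPEND 44: p_6 = 44·174939802 + 4466669 = 7701817957, q_6 = 44·3972685 + 101433 = 174899573 → 7701817957/174899573
APPEND 26: p_7 = 26·7701817957 + 174939802 = 200422206684, q_7 = 26·174899573 + 3972685 = 4551361583 → 200422206684/4551361583
APPEND 36: p_8 = 36·200422206684 + 7701817957 = 7222901258581, q_8 = 36·4551361583 + 174899573 = 164023916561 → 7222901258581/164023916561

44/1
1233/28
739711/16798
4466669/101433
174939802/3972685
200422206684/4551361583
7222901258581/164023916561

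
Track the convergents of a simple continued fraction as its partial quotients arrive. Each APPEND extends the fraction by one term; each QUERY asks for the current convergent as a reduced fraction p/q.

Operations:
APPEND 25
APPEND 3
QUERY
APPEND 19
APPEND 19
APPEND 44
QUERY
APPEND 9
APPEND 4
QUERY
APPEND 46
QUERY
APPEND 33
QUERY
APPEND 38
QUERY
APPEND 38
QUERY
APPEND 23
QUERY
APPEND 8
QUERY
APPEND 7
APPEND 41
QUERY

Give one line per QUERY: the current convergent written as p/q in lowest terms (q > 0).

76/3
1232897/48678
45729137/1805506
2114664362/83492483
69829653083/2757057445
2655641481516/104851675393
100984205950691/3987120722379
2325292378347409/91808628290110
18703323232729963/738456147043259
5481894078538473113/216439524108353102

APPEND 25: p_0 = 25·1 + 0 = 25, q_0 = 25·0 + 1 = 1 → 25/1
APPEND 3: p_1 = 3·25 + 1 = 76, q_1 = 3·1 + 0 = 3 → 76/3
APPEND 19: p_2 = 19·76 + 25 = 1469, q_2 = 19·3 + 1 = 58 → 1469/58
APPEND 19: p_3 = 19·1469 + 76 = 27987, q_3 = 19·58 + 3 = 1105 → 27987/1105
APPEND 44: p_4 = 44·27987 + 1469 = 1232897, q_4 = 44·1105 + 58 = 48678 → 1232897/48678
APPEND 9: p_5 = 9·1232897 + 27987 = 11124060, q_5 = 9·48678 + 1105 = 439207 → 11124060/439207
APPEND 4: p_6 = 4·11124060 + 1232897 = 45729137, q_6 = 4·439207 + 48678 = 1805506 → 45729137/1805506
APPEND 46: p_7 = 46·45729137 + 11124060 = 2114664362, q_7 = 46·1805506 + 439207 = 83492483 → 2114664362/83492483
APPEND 33: p_8 = 33·2114664362 + 45729137 = 69829653083, q_8 = 33·83492483 + 1805506 = 2757057445 → 69829653083/2757057445
APPEND 38: p_9 = 38·69829653083 + 2114664362 = 2655641481516, q_9 = 38·2757057445 + 83492483 = 104851675393 → 2655641481516/104851675393
APPEND 38: p_10 = 38·2655641481516 + 69829653083 = 100984205950691, q_10 = 38·104851675393 + 2757057445 = 3987120722379 → 100984205950691/3987120722379
APPEND 23: p_11 = 23·100984205950691 + 2655641481516 = 2325292378347409, q_11 = 23·3987120722379 + 104851675393 = 91808628290110 → 2325292378347409/91808628290110
APPEND 8: p_12 = 8·2325292378347409 + 100984205950691 = 18703323232729963, q_12 = 8·91808628290110 + 3987120722379 = 738456147043259 → 18703323232729963/738456147043259
APPEND 7: p_13 = 7·18703323232729963 + 2325292378347409 = 133248555007457150, q_13 = 7·738456147043259 + 91808628290110 = 5261001657592923 → 133248555007457150/5261001657592923
APPEND 41: p_14 = 41·133248555007457150 + 18703323232729963 = 5481894078538473113, q_14 = 41·5261001657592923 + 738456147043259 = 216439524108353102 → 5481894078538473113/216439524108353102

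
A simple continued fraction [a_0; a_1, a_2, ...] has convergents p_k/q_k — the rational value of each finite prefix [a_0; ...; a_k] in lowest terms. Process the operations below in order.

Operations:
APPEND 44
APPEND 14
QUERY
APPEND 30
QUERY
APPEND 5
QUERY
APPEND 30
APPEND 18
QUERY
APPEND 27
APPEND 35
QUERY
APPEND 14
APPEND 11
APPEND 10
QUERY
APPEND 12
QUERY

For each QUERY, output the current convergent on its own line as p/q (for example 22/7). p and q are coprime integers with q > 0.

617/14
18554/421
93387/2119
50856339/1153957
48208802434/1093883007
75551296492963/1714298535078
914103057647313/20741477716151

APPEND 44: p_0 = 44·1 + 0 = 44, q_0 = 44·0 + 1 = 1 → 44/1
APPEND 14: p_1 = 14·44 + 1 = 617, q_1 = 14·1 + 0 = 14 → 617/14
APPEND 30: p_2 = 30·617 + 44 = 18554, q_2 = 30·14 + 1 = 421 → 18554/421
APPEND 5: p_3 = 5·18554 + 617 = 93387, q_3 = 5·421 + 14 = 2119 → 93387/2119
APPEND 30: p_4 = 30·93387 + 18554 = 2820164, q_4 = 30·2119 + 421 = 63991 → 2820164/63991
APPEND 18: p_5 = 18·2820164 + 93387 = 50856339, q_5 = 18·63991 + 2119 = 1153957 → 50856339/1153957
APPEND 27: p_6 = 27·50856339 + 2820164 = 1375941317, q_6 = 27·1153957 + 63991 = 31220830 → 1375941317/31220830
APPEND 35: p_7 = 35·1375941317 + 50856339 = 48208802434, q_7 = 35·31220830 + 1153957 = 1093883007 → 48208802434/1093883007
APPEND 14: p_8 = 14·48208802434 + 1375941317 = 676299175393, q_8 = 14·1093883007 + 31220830 = 15345582928 → 676299175393/15345582928
APPEND 11: p_9 = 11·676299175393 + 48208802434 = 7487499731757, q_9 = 11·15345582928 + 1093883007 = 169895295215 → 7487499731757/169895295215
APPEND 10: p_10 = 10·7487499731757 + 676299175393 = 75551296492963, q_10 = 10·169895295215 + 15345582928 = 1714298535078 → 75551296492963/1714298535078
APPEND 12: p_11 = 12·75551296492963 + 7487499731757 = 914103057647313, q_11 = 12·1714298535078 + 169895295215 = 20741477716151 → 914103057647313/20741477716151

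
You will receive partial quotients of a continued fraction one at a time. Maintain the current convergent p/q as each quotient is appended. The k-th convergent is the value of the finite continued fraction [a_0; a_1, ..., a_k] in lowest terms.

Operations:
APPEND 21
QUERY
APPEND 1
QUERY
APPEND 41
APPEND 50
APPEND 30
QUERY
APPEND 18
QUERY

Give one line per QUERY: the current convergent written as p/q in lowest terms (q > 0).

21/1
22/1
1386083/63072
24995666/1137397

APPEND 21: p_0 = 21·1 + 0 = 21, q_0 = 21·0 + 1 = 1 → 21/1
APPEND 1: p_1 = 1·21 + 1 = 22, q_1 = 1·1 + 0 = 1 → 22/1
APPEND 41: p_2 = 41·22 + 21 = 923, q_2 = 41·1 + 1 = 42 → 923/42
APPEND 50: p_3 = 50·923 + 22 = 46172, q_3 = 50·42 + 1 = 2101 → 46172/2101
APPEND 30: p_4 = 30·46172 + 923 = 1386083, q_4 = 30·2101 + 42 = 63072 → 1386083/63072
APPEND 18: p_5 = 18·1386083 + 46172 = 24995666, q_5 = 18·63072 + 2101 = 1137397 → 24995666/1137397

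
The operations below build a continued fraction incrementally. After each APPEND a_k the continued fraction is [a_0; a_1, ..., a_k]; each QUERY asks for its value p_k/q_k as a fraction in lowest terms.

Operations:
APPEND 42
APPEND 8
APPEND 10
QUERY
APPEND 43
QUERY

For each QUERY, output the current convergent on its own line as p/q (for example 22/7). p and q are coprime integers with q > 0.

3412/81
147053/3491

APPEND 42: p_0 = 42·1 + 0 = 42, q_0 = 42·0 + 1 = 1 → 42/1
APPEND 8: p_1 = 8·42 + 1 = 337, q_1 = 8·1 + 0 = 8 → 337/8
APPEND 10: p_2 = 10·337 + 42 = 3412, q_2 = 10·8 + 1 = 81 → 3412/81
APPEND 43: p_3 = 43·3412 + 337 = 147053, q_3 = 43·81 + 8 = 3491 → 147053/3491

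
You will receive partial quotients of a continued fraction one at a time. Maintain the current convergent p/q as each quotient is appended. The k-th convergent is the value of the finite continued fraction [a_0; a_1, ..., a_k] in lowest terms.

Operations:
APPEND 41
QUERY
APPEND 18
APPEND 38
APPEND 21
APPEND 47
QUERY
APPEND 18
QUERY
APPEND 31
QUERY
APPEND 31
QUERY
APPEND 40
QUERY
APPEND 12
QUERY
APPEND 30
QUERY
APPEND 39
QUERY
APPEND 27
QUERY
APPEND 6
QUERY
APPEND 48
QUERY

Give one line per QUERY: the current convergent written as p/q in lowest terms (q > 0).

APPEND 41: p_0 = 41·1 + 0 = 41, q_0 = 41·0 + 1 = 1 → 41/1
APPEND 18: p_1 = 18·41 + 1 = 739, q_1 = 18·1 + 0 = 18 → 739/18
APPEND 38: p_2 = 38·739 + 41 = 28123, q_2 = 38·18 + 1 = 685 → 28123/685
APPEND 21: p_3 = 21·28123 + 739 = 591322, q_3 = 21·685 + 18 = 14403 → 591322/14403
APPEND 47: p_4 = 47·591322 + 28123 = 27820257, q_4 = 47·14403 + 685 = 677626 → 27820257/677626
APPEND 18: p_5 = 18·27820257 + 591322 = 501355948, q_5 = 18·677626 + 14403 = 12211671 → 501355948/12211671
APPEND 31: p_6 = 31·501355948 + 27820257 = 15569854645, q_6 = 31·12211671 + 677626 = 379239427 → 15569854645/379239427
APPEND 31: p_7 = 31·15569854645 + 501355948 = 483166849943, q_7 = 31·379239427 + 12211671 = 11768633908 → 483166849943/11768633908
APPEND 40: p_8 = 40·483166849943 + 15569854645 = 19342243852365, q_8 = 40·11768633908 + 379239427 = 471124595747 → 19342243852365/471124595747
APPEND 12: p_9 = 12·19342243852365 + 483166849943 = 232590093078323, q_9 = 12·471124595747 + 11768633908 = 5665263782872 → 232590093078323/5665263782872
APPEND 30: p_10 = 30·232590093078323 + 19342243852365 = 6997045036202055, q_10 = 30·5665263782872 + 471124595747 = 170429038081907 → 6997045036202055/170429038081907
APPEND 39: p_11 = 39·6997045036202055 + 232590093078323 = 273117346504958468, q_11 = 39·170429038081907 + 5665263782872 = 6652397748977245 → 273117346504958468/6652397748977245
APPEND 27: p_12 = 27·273117346504958468 + 6997045036202055 = 7381165400670080691, q_12 = 27·6652397748977245 + 170429038081907 = 179785168260467522 → 7381165400670080691/179785168260467522
APPEND 6: p_13 = 6·7381165400670080691 + 273117346504958468 = 44560109750525442614, q_13 = 6·179785168260467522 + 6652397748977245 = 1085363407311782377 → 44560109750525442614/1085363407311782377
APPEND 48: p_14 = 48·44560109750525442614 + 7381165400670080691 = 2146266433425891326163, q_14 = 48·1085363407311782377 + 179785168260467522 = 52277228719226021618 → 2146266433425891326163/52277228719226021618

41/1
27820257/677626
501355948/12211671
15569854645/379239427
483166849943/11768633908
19342243852365/471124595747
232590093078323/5665263782872
6997045036202055/170429038081907
273117346504958468/6652397748977245
7381165400670080691/179785168260467522
44560109750525442614/1085363407311782377
2146266433425891326163/52277228719226021618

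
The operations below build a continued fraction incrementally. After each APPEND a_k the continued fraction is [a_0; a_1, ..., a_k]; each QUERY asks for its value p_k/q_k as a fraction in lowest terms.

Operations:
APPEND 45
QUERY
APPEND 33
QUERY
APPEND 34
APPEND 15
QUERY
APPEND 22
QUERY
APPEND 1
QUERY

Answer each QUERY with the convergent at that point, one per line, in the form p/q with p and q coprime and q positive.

45/1
1486/33
760021/16878
16771031/372439
17531052/389317

APPEND 45: p_0 = 45·1 + 0 = 45, q_0 = 45·0 + 1 = 1 → 45/1
APPEND 33: p_1 = 33·45 + 1 = 1486, q_1 = 33·1 + 0 = 33 → 1486/33
APPEND 34: p_2 = 34·1486 + 45 = 50569, q_2 = 34·33 + 1 = 1123 → 50569/1123
APPEND 15: p_3 = 15·50569 + 1486 = 760021, q_3 = 15·1123 + 33 = 16878 → 760021/16878
APPEND 22: p_4 = 22·760021 + 50569 = 16771031, q_4 = 22·16878 + 1123 = 372439 → 16771031/372439
APPEND 1: p_5 = 1·16771031 + 760021 = 17531052, q_5 = 1·372439 + 16878 = 389317 → 17531052/389317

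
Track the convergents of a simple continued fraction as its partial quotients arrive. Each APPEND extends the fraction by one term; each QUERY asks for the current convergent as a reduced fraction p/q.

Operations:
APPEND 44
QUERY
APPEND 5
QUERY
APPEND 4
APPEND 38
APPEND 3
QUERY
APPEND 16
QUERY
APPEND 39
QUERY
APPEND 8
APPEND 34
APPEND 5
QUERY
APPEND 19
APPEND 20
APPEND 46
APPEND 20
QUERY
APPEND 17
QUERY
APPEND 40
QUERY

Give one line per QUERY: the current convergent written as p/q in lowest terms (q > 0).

44/1
221/5
107383/2430
1753613/39683
68498290/1550067
94348019993/2135027784
33488594868022313/757822797931024
570978726410343558/12920837607927161
22872637651281764633/517591327115017464

APPEND 44: p_0 = 44·1 + 0 = 44, q_0 = 44·0 + 1 = 1 → 44/1
APPEND 5: p_1 = 5·44 + 1 = 221, q_1 = 5·1 + 0 = 5 → 221/5
APPEND 4: p_2 = 4·221 + 44 = 928, q_2 = 4·5 + 1 = 21 → 928/21
APPEND 38: p_3 = 38·928 + 221 = 35485, q_3 = 38·21 + 5 = 803 → 35485/803
APPEND 3: p_4 = 3·35485 + 928 = 107383, q_4 = 3·803 + 21 = 2430 → 107383/2430
APPEND 16: p_5 = 16·107383 + 35485 = 1753613, q_5 = 16·2430 + 803 = 39683 → 1753613/39683
APPEND 39: p_6 = 39·1753613 + 107383 = 68498290, q_6 = 39·39683 + 2430 = 1550067 → 68498290/1550067
APPEND 8: p_7 = 8·68498290 + 1753613 = 549739933, q_7 = 8·1550067 + 39683 = 12440219 → 549739933/12440219
APPEND 34: p_8 = 34·549739933 + 68498290 = 18759656012, q_8 = 34·12440219 + 1550067 = 424517513 → 18759656012/424517513
APPEND 5: p_9 = 5·18759656012 + 549739933 = 94348019993, q_9 = 5·424517513 + 12440219 = 2135027784 → 94348019993/2135027784
APPEND 19: p_10 = 19·94348019993 + 18759656012 = 1811372035879, q_10 = 19·2135027784 + 424517513 = 40990045409 → 1811372035879/40990045409
APPEND 20: p_11 = 20·1811372035879 + 94348019993 = 36321788737573, q_11 = 20·40990045409 + 2135027784 = 821935935964 → 36321788737573/821935935964
APPEND 46: p_12 = 46·36321788737573 + 1811372035879 = 1672613653964237, q_12 = 46·821935935964 + 40990045409 = 37850043099753 → 1672613653964237/37850043099753
APPEND 20: p_13 = 20·1672613653964237 + 36321788737573 = 33488594868022313, q_13 = 20·37850043099753 + 821935935964 = 757822797931024 → 33488594868022313/757822797931024
APPEND 17: p_14 = 17·33488594868022313 + 1672613653964237 = 570978726410343558, q_14 = 17·757822797931024 + 37850043099753 = 12920837607927161 → 570978726410343558/12920837607927161
APPEND 40: p_15 = 40·570978726410343558 + 33488594868022313 = 22872637651281764633, q_15 = 40·12920837607927161 + 757822797931024 = 517591327115017464 → 22872637651281764633/517591327115017464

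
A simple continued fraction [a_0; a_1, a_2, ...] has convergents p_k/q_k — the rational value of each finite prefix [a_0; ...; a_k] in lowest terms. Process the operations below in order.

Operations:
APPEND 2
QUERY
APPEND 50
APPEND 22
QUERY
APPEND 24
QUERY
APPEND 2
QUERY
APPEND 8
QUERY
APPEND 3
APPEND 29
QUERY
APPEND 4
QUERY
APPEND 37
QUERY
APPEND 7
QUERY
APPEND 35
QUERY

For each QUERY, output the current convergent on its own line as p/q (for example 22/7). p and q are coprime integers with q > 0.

2/1
2224/1101
53477/26474
109178/54049
926901/458866
84733450/41947629
341823681/169221163
12732209647/6303130660
89467291210/44291135783
3144087401997/1556492883065

APPEND 2: p_0 = 2·1 + 0 = 2, q_0 = 2·0 + 1 = 1 → 2/1
APPEND 50: p_1 = 50·2 + 1 = 101, q_1 = 50·1 + 0 = 50 → 101/50
APPEND 22: p_2 = 22·101 + 2 = 2224, q_2 = 22·50 + 1 = 1101 → 2224/1101
APPEND 24: p_3 = 24·2224 + 101 = 53477, q_3 = 24·1101 + 50 = 26474 → 53477/26474
APPEND 2: p_4 = 2·53477 + 2224 = 109178, q_4 = 2·26474 + 1101 = 54049 → 109178/54049
APPEND 8: p_5 = 8·109178 + 53477 = 926901, q_5 = 8·54049 + 26474 = 458866 → 926901/458866
APPEND 3: p_6 = 3·926901 + 109178 = 2889881, q_6 = 3·458866 + 54049 = 1430647 → 2889881/1430647
APPEND 29: p_7 = 29·2889881 + 926901 = 84733450, q_7 = 29·1430647 + 458866 = 41947629 → 84733450/41947629
APPEND 4: p_8 = 4·84733450 + 2889881 = 341823681, q_8 = 4·41947629 + 1430647 = 169221163 → 341823681/169221163
APPEND 37: p_9 = 37·341823681 + 84733450 = 12732209647, q_9 = 37·169221163 + 41947629 = 6303130660 → 12732209647/6303130660
APPEND 7: p_10 = 7·12732209647 + 341823681 = 89467291210, q_10 = 7·6303130660 + 169221163 = 44291135783 → 89467291210/44291135783
APPEND 35: p_11 = 35·89467291210 + 12732209647 = 3144087401997, q_11 = 35·44291135783 + 6303130660 = 1556492883065 → 3144087401997/1556492883065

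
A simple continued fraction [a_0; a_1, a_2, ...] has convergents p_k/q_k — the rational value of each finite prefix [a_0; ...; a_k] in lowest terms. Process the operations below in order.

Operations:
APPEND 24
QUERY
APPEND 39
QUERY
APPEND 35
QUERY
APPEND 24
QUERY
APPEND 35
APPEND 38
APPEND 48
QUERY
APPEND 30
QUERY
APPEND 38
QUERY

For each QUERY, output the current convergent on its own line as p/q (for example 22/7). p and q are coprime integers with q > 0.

APPEND 24: p_0 = 24·1 + 0 = 24, q_0 = 24·0 + 1 = 1 → 24/1
APPEND 39: p_1 = 39·24 + 1 = 937, q_1 = 39·1 + 0 = 39 → 937/39
APPEND 35: p_2 = 35·937 + 24 = 32819, q_2 = 35·39 + 1 = 1366 → 32819/1366
APPEND 24: p_3 = 24·32819 + 937 = 788593, q_3 = 24·1366 + 39 = 32823 → 788593/32823
APPEND 35: p_4 = 35·788593 + 32819 = 27633574, q_4 = 35·32823 + 1366 = 1150171 → 27633574/1150171
APPEND 38: p_5 = 38·27633574 + 788593 = 1050864405, q_5 = 38·1150171 + 32823 = 43739321 → 1050864405/43739321
APPEND 48: p_6 = 48·1050864405 + 27633574 = 50469125014, q_6 = 48·43739321 + 1150171 = 2100637579 → 50469125014/2100637579
APPEND 30: p_7 = 30·50469125014 + 1050864405 = 1515124614825, q_7 = 30·2100637579 + 43739321 = 63062866691 → 1515124614825/63062866691
APPEND 38: p_8 = 38·1515124614825 + 50469125014 = 57625204488364, q_8 = 38·63062866691 + 2100637579 = 2398489571837 → 57625204488364/2398489571837

24/1
937/39
32819/1366
788593/32823
50469125014/2100637579
1515124614825/63062866691
57625204488364/2398489571837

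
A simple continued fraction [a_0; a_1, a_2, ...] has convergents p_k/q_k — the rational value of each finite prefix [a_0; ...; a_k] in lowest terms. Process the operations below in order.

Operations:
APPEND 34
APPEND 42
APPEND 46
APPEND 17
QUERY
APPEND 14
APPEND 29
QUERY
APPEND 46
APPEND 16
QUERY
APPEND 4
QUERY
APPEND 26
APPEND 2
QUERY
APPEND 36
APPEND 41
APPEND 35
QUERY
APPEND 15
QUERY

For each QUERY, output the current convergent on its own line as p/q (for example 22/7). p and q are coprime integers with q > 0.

APPEND 34: p_0 = 34·1 + 0 = 34, q_0 = 34·0 + 1 = 1 → 34/1
APPEND 42: p_1 = 42·34 + 1 = 1429, q_1 = 42·1 + 0 = 42 → 1429/42
APPEND 46: p_2 = 46·1429 + 34 = 65768, q_2 = 46·42 + 1 = 1933 → 65768/1933
APPEND 17: p_3 = 17·65768 + 1429 = 1119485, q_3 = 17·1933 + 42 = 32903 → 1119485/32903
APPEND 14: p_4 = 14·1119485 + 65768 = 15738558, q_4 = 14·32903 + 1933 = 462575 → 15738558/462575
APPEND 29: p_5 = 29·15738558 + 1119485 = 457537667, q_5 = 29·462575 + 32903 = 13447578 → 457537667/13447578
APPEND 46: p_6 = 46·457537667 + 15738558 = 21062471240, q_6 = 46·13447578 + 462575 = 619051163 → 21062471240/619051163
APPEND 16: p_7 = 16·21062471240 + 457537667 = 337457077507, q_7 = 16·619051163 + 13447578 = 9918266186 → 337457077507/9918266186
APPEND 4: p_8 = 4·337457077507 + 21062471240 = 1370890781268, q_8 = 4·9918266186 + 619051163 = 40292115907 → 1370890781268/40292115907
APPEND 26: p_9 = 26·1370890781268 + 337457077507 = 35980617390475, q_9 = 26·40292115907 + 9918266186 = 1057513279768 → 35980617390475/1057513279768
APPEND 2: p_10 = 2·35980617390475 + 1370890781268 = 73332125562218, q_10 = 2·1057513279768 + 40292115907 = 2155318675443 → 73332125562218/2155318675443
APPEND 36: p_11 = 36·73332125562218 + 35980617390475 = 2675937137630323, q_11 = 36·2155318675443 + 1057513279768 = 78648985595716 → 2675937137630323/78648985595716
APPEND 41: p_12 = 41·2675937137630323 + 73332125562218 = 109786754768405461, q_12 = 41·78648985595716 + 2155318675443 = 3226763728099799 → 109786754768405461/3226763728099799
APPEND 35: p_13 = 35·109786754768405461 + 2675937137630323 = 3845212354031821458, q_13 = 35·3226763728099799 + 78648985595716 = 113015379469088681 → 3845212354031821458/113015379469088681
APPEND 15: p_14 = 15·3845212354031821458 + 109786754768405461 = 57787972065245727331, q_14 = 15·113015379469088681 + 3226763728099799 = 1698457455764430014 → 57787972065245727331/1698457455764430014

1119485/32903
457537667/13447578
337457077507/9918266186
1370890781268/40292115907
73332125562218/2155318675443
3845212354031821458/113015379469088681
57787972065245727331/1698457455764430014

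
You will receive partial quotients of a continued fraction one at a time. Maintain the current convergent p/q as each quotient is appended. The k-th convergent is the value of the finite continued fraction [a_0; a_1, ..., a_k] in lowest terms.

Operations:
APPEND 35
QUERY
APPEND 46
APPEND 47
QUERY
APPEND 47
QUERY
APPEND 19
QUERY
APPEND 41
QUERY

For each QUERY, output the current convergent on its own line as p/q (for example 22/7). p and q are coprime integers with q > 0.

35/1
75752/2163
3561955/101707
67752897/1934596
2781430732/79420143

APPEND 35: p_0 = 35·1 + 0 = 35, q_0 = 35·0 + 1 = 1 → 35/1
APPEND 46: p_1 = 46·35 + 1 = 1611, q_1 = 46·1 + 0 = 46 → 1611/46
APPEND 47: p_2 = 47·1611 + 35 = 75752, q_2 = 47·46 + 1 = 2163 → 75752/2163
APPEND 47: p_3 = 47·75752 + 1611 = 3561955, q_3 = 47·2163 + 46 = 101707 → 3561955/101707
APPEND 19: p_4 = 19·3561955 + 75752 = 67752897, q_4 = 19·101707 + 2163 = 1934596 → 67752897/1934596
APPEND 41: p_5 = 41·67752897 + 3561955 = 2781430732, q_5 = 41·1934596 + 101707 = 79420143 → 2781430732/79420143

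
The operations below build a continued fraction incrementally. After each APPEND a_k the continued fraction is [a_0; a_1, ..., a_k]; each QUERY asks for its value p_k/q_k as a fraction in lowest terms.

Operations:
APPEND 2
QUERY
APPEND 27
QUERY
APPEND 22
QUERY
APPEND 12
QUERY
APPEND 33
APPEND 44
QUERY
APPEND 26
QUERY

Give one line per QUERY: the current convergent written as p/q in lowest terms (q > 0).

2/1
55/27
1212/595
14599/7167
21265675/10439831
553390529/271672712

APPEND 2: p_0 = 2·1 + 0 = 2, q_0 = 2·0 + 1 = 1 → 2/1
APPEND 27: p_1 = 27·2 + 1 = 55, q_1 = 27·1 + 0 = 27 → 55/27
APPEND 22: p_2 = 22·55 + 2 = 1212, q_2 = 22·27 + 1 = 595 → 1212/595
APPEND 12: p_3 = 12·1212 + 55 = 14599, q_3 = 12·595 + 27 = 7167 → 14599/7167
APPEND 33: p_4 = 33·14599 + 1212 = 482979, q_4 = 33·7167 + 595 = 237106 → 482979/237106
APPEND 44: p_5 = 44·482979 + 14599 = 21265675, q_5 = 44·237106 + 7167 = 10439831 → 21265675/10439831
APPEND 26: p_6 = 26·21265675 + 482979 = 553390529, q_6 = 26·10439831 + 237106 = 271672712 → 553390529/271672712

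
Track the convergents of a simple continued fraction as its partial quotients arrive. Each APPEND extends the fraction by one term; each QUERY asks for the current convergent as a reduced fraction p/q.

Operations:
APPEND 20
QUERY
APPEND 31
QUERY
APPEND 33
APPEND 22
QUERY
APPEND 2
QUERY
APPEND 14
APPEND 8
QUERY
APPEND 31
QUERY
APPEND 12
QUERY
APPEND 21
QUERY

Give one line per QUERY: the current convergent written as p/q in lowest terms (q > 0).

20/1
621/31
451907/22559
924327/46142
108064207/5394518
3363382902/167898605
40468659031/2020177778
853205222553/42591631943

APPEND 20: p_0 = 20·1 + 0 = 20, q_0 = 20·0 + 1 = 1 → 20/1
APPEND 31: p_1 = 31·20 + 1 = 621, q_1 = 31·1 + 0 = 31 → 621/31
APPEND 33: p_2 = 33·621 + 20 = 20513, q_2 = 33·31 + 1 = 1024 → 20513/1024
APPEND 22: p_3 = 22·20513 + 621 = 451907, q_3 = 22·1024 + 31 = 22559 → 451907/22559
APPEND 2: p_4 = 2·451907 + 20513 = 924327, q_4 = 2·22559 + 1024 = 46142 → 924327/46142
APPEND 14: p_5 = 14·924327 + 451907 = 13392485, q_5 = 14·46142 + 22559 = 668547 → 13392485/668547
APPEND 8: p_6 = 8·13392485 + 924327 = 108064207, q_6 = 8·668547 + 46142 = 5394518 → 108064207/5394518
APPEND 31: p_7 = 31·108064207 + 13392485 = 3363382902, q_7 = 31·5394518 + 668547 = 167898605 → 3363382902/167898605
APPEND 12: p_8 = 12·3363382902 + 108064207 = 40468659031, q_8 = 12·167898605 + 5394518 = 2020177778 → 40468659031/2020177778
APPEND 21: p_9 = 21·40468659031 + 3363382902 = 853205222553, q_9 = 21·2020177778 + 167898605 = 42591631943 → 853205222553/42591631943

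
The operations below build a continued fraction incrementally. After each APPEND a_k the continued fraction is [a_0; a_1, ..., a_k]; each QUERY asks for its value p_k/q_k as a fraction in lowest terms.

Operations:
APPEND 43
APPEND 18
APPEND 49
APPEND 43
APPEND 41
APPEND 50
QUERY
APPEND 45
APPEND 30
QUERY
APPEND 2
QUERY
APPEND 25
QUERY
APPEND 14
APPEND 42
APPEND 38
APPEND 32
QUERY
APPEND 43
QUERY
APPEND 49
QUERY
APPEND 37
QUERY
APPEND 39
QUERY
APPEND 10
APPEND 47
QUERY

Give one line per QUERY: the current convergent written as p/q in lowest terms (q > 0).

APPEND 43: p_0 = 43·1 + 0 = 43, q_0 = 43·0 + 1 = 1 → 43/1
APPEND 18: p_1 = 18·43 + 1 = 775, q_1 = 18·1 + 0 = 18 → 775/18
APPEND 49: p_2 = 49·775 + 43 = 38018, q_2 = 49·18 + 1 = 883 → 38018/883
APPEND 43: p_3 = 43·38018 + 775 = 1635549, q_3 = 43·883 + 18 = 37987 → 1635549/37987
APPEND 41: p_4 = 41·1635549 + 38018 = 67095527, q_4 = 41·37987 + 883 = 1558350 → 67095527/1558350
APPEND 50: p_5 = 50·67095527 + 1635549 = 3356411899, q_5 = 50·1558350 + 37987 = 77955487 → 3356411899/77955487
APPEND 45: p_6 = 45·3356411899 + 67095527 = 151105630982, q_6 = 45·77955487 + 1558350 = 3509555265 → 151105630982/3509555265
APPEND 30: p_7 = 30·151105630982 + 3356411899 = 4536525341359, q_7 = 30·3509555265 + 77955487 = 105364613437 → 4536525341359/105364613437
APPEND 2: p_8 = 2·4536525341359 + 151105630982 = 9224156313700, q_8 = 2·105364613437 + 3509555265 = 214238782139 → 9224156313700/214238782139
APPEND 25: p_9 = 25·9224156313700 + 4536525341359 = 235140433183859, q_9 = 25·214238782139 + 105364613437 = 5461334166912 → 235140433183859/5461334166912
APPEND 14: p_10 = 14·235140433183859 + 9224156313700 = 3301190220887726, q_10 = 14·5461334166912 + 214238782139 = 76672917118907 → 3301190220887726/76672917118907
APPEND 42: p_11 = 42·3301190220887726 + 235140433183859 = 138885129710468351, q_11 = 42·76672917118907 + 5461334166912 = 3225723853161006 → 138885129710468351/3225723853161006
APPEND 38: p_12 = 38·138885129710468351 + 3301190220887726 = 5280936119218685064, q_12 = 38·3225723853161006 + 76672917118907 = 122654179337237135 → 5280936119218685064/122654179337237135
APPEND 32: p_13 = 32·5280936119218685064 + 138885129710468351 = 169128840944708390399, q_13 = 32·122654179337237135 + 3225723853161006 = 3928159462644749326 → 169128840944708390399/3928159462644749326
APPEND 43: p_14 = 43·169128840944708390399 + 5280936119218685064 = 7277821096741679472221, q_14 = 43·3928159462644749326 + 122654179337237135 = 169033511073061458153 → 7277821096741679472221/169033511073061458153
APPEND 49: p_15 = 49·7277821096741679472221 + 169128840944708390399 = 356782362581287002529228, q_15 = 49·169033511073061458153 + 3928159462644749326 = 8286570202042656198823 → 356782362581287002529228/8286570202042656198823
APPEND 37: p_16 = 37·356782362581287002529228 + 7277821096741679472221 = 13208225236604360773053657, q_16 = 37·8286570202042656198823 + 169033511073061458153 = 306772130986651340814604 → 13208225236604360773053657/306772130986651340814604
APPEND 39: p_17 = 39·13208225236604360773053657 + 356782362581287002529228 = 515477566590151357151621851, q_17 = 39·306772130986651340814604 + 8286570202042656198823 = 11972399678681444947968379 → 515477566590151357151621851/11972399678681444947968379
APPEND 10: p_18 = 10·515477566590151357151621851 + 13208225236604360773053657 = 5167983891138117932289272167, q_18 = 10·11972399678681444947968379 + 306772130986651340814604 = 120030768917801100820498394 → 5167983891138117932289272167/120030768917801100820498394
APPEND 47: p_19 = 47·5167983891138117932289272167 + 515477566590151357151621851 = 243410720450081694174747413700, q_19 = 47·120030768917801100820498394 + 11972399678681444947968379 = 5653418538815333183511392897 → 243410720450081694174747413700/5653418538815333183511392897

3356411899/77955487
4536525341359/105364613437
9224156313700/214238782139
235140433183859/5461334166912
169128840944708390399/3928159462644749326
7277821096741679472221/169033511073061458153
356782362581287002529228/8286570202042656198823
13208225236604360773053657/306772130986651340814604
515477566590151357151621851/11972399678681444947968379
243410720450081694174747413700/5653418538815333183511392897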